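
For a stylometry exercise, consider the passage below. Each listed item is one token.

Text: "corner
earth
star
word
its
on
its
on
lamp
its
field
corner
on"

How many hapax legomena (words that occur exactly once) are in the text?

5

Frequencies: its:3, on:3, corner:2, earth:1, star:1, word:1, lamp:1, field:1
Hapax (freq=1): earth, field, lamp, star, word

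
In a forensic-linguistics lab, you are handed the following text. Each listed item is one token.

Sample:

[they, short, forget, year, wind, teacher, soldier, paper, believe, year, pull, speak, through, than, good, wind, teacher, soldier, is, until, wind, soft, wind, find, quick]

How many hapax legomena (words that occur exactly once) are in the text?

Frequencies: wind:4, year:2, teacher:2, soldier:2, they:1, short:1, forget:1, paper:1, believe:1, pull:1, speak:1, through:1, than:1, good:1, is:1, until:1, soft:1, find:1, quick:1
Hapax (freq=1): believe, find, forget, good, is, paper, pull, quick, short, soft, speak, than, they, through, until

15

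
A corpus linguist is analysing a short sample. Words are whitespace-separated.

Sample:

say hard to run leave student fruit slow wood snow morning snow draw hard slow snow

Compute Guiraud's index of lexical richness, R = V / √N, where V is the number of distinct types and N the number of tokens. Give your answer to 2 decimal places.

N = 16, V = 12.
√N = 4.000000
R = 12 / 4.000000 = 3.00

3.00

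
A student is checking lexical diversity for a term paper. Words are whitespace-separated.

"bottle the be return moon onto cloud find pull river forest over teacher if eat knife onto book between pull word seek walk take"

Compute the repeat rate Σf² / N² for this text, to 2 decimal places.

0.05

Frequencies: onto:2, pull:2, bottle:1, the:1, be:1, return:1, moon:1, cloud:1, find:1, river:1, forest:1, over:1, teacher:1, if:1, eat:1, knife:1, book:1, between:1, word:1, seek:1, … (2 more, each freq 1)
Σf² = 28; N² = 576
Repeat rate = 28 / 576 = 0.05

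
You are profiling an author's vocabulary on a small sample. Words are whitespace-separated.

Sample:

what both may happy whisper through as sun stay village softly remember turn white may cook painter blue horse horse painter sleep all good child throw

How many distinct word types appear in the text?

23

Distinct types: {all, as, blue, both, child, cook, good, happy, horse, may, painter, remember, sleep, softly, stay, sun, through, throw, turn, village, what, whisper, white}
V = 23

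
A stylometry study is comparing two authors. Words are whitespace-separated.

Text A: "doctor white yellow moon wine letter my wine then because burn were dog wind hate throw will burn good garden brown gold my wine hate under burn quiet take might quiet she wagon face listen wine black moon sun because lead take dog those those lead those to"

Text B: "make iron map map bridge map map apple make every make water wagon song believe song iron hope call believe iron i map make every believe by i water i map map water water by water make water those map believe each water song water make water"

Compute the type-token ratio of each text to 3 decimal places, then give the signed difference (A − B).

TTR(A) = 33/48 = 0.688
TTR(B) = 16/47 = 0.340
Difference = 0.688 − 0.340 = 0.348

0.348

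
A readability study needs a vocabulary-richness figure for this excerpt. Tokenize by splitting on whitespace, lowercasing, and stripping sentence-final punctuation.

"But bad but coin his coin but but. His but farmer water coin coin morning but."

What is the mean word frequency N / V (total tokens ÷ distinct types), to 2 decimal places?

N = 16 tokens, V = 7 types.
Mean frequency = N / V = 16 / 7 = 2.29

2.29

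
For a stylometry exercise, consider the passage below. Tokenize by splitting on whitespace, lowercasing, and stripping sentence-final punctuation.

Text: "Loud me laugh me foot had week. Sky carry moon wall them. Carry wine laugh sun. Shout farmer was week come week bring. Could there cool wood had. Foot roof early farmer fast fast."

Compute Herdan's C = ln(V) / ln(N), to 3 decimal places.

N = 34, V = 25.
ln(V) = 3.218876, ln(N) = 3.526361
C = 3.218876 / 3.526361 = 0.913

0.913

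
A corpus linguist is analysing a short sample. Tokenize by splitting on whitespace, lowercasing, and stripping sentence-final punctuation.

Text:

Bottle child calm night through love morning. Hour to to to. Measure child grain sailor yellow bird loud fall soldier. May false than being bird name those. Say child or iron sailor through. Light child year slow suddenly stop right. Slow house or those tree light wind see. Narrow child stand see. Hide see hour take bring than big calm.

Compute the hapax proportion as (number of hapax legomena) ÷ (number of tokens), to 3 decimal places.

Frequencies: child:5, to:3, see:3, calm:2, through:2, hour:2, sailor:2, bird:2, than:2, those:2, or:2, light:2, slow:2, bottle:1, night:1, love:1, morning:1, measure:1, grain:1, yellow:1, … (22 more, each freq 1)
Hapax count = 29; token count = 60.
Ratio = 29 / 60 = 0.483

0.483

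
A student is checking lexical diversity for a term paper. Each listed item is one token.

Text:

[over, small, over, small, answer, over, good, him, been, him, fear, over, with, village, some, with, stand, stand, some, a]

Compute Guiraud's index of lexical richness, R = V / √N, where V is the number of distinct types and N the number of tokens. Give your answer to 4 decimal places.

N = 20, V = 12.
√N = 4.472136
R = 12 / 4.472136 = 2.6833

2.6833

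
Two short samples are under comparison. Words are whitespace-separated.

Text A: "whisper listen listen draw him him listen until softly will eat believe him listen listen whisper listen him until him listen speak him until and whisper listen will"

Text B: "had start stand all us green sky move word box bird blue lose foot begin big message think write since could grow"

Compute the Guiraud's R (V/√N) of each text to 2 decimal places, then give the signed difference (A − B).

A: V=11, N=28, R=2.08
B: V=22, N=22, R=4.69
Difference = 2.08 − 4.69 = -2.61

-2.61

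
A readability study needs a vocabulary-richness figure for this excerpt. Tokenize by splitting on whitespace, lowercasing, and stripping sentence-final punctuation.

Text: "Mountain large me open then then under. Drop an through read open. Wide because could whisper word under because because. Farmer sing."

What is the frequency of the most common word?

Frequencies: because:3, open:2, then:2, under:2, mountain:1, large:1, me:1, drop:1, an:1, through:1, read:1, wide:1, could:1, whisper:1, word:1, farmer:1, sing:1
Most common: 'because' with frequency 3.

3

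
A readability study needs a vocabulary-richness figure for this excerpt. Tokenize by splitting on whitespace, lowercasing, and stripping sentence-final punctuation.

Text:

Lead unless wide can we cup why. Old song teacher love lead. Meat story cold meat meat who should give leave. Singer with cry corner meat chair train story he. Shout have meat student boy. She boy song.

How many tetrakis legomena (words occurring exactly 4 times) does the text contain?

Frequencies: meat:5, lead:2, song:2, story:2, boy:2, unless:1, wide:1, can:1, we:1, cup:1, why:1, old:1, teacher:1, love:1, cold:1, who:1, should:1, give:1, leave:1, singer:1, … (10 more, each freq 1)
Words with frequency 4: (none)

0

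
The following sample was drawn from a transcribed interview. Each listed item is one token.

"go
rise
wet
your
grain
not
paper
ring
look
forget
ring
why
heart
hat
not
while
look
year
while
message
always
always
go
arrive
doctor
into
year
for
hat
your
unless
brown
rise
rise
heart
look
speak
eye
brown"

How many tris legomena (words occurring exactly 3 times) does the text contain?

Frequencies: rise:3, look:3, go:2, your:2, not:2, ring:2, heart:2, hat:2, while:2, year:2, always:2, brown:2, wet:1, grain:1, paper:1, forget:1, why:1, message:1, arrive:1, doctor:1, … (5 more, each freq 1)
Words with frequency 3: look, rise

2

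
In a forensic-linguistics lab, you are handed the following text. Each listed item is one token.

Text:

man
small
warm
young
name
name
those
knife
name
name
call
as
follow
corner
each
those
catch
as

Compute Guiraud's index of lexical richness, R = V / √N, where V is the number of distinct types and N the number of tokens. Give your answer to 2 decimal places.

3.06

N = 18, V = 13.
√N = 4.242641
R = 13 / 4.242641 = 3.06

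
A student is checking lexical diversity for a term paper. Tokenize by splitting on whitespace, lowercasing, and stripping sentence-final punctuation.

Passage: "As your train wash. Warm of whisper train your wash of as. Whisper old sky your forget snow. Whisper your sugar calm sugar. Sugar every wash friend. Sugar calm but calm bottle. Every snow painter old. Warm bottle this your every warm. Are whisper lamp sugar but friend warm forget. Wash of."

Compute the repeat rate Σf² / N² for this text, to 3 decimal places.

0.060

Frequencies: your:5, sugar:5, wash:4, warm:4, whisper:4, of:3, calm:3, every:3, as:2, train:2, old:2, forget:2, snow:2, friend:2, but:2, bottle:2, sky:1, painter:1, this:1, are:1, … (1 more, each freq 1)
Σf² = 162; N² = 2704
Repeat rate = 162 / 2704 = 0.060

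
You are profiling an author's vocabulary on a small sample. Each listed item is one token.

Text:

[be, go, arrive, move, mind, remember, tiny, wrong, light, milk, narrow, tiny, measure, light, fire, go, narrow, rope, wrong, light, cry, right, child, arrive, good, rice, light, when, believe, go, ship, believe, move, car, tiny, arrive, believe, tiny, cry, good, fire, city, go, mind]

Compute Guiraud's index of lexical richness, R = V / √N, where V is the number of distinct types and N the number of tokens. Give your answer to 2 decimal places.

3.62

N = 44, V = 24.
√N = 6.633250
R = 24 / 6.633250 = 3.62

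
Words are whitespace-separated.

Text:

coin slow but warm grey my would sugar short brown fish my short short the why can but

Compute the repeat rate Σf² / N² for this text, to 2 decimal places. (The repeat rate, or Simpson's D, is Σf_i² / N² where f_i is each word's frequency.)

Frequencies: short:3, but:2, my:2, coin:1, slow:1, warm:1, grey:1, would:1, sugar:1, brown:1, fish:1, the:1, why:1, can:1
Σf² = 28; N² = 324
Repeat rate = 28 / 324 = 0.09

0.09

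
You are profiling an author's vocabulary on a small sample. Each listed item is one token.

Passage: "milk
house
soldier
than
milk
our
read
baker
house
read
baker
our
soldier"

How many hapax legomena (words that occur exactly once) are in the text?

1

Frequencies: milk:2, house:2, soldier:2, our:2, read:2, baker:2, than:1
Hapax (freq=1): than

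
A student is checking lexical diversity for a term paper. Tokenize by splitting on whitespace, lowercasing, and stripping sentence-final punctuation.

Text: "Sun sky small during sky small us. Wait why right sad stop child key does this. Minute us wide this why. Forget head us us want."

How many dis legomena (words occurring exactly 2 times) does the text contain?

Frequencies: us:4, sky:2, small:2, why:2, this:2, sun:1, during:1, wait:1, right:1, sad:1, stop:1, child:1, key:1, does:1, minute:1, wide:1, forget:1, head:1, want:1
Words with frequency 2: sky, small, this, why

4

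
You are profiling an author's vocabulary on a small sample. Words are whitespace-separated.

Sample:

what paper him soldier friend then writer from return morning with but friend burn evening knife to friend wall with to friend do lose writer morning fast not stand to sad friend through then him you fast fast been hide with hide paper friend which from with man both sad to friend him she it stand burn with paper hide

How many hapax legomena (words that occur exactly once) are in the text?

18

Frequencies: friend:7, with:5, to:4, paper:3, him:3, fast:3, hide:3, then:2, writer:2, from:2, morning:2, burn:2, stand:2, sad:2, what:1, soldier:1, return:1, but:1, evening:1, knife:1, … (12 more, each freq 1)
Hapax (freq=1): been, both, but, do, evening, it, knife, lose, man, not, return, she, soldier, through, wall, what, which, you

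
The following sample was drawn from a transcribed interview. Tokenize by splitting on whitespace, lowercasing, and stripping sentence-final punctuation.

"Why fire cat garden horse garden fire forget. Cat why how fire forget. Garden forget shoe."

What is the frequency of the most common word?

3

Frequencies: fire:3, garden:3, forget:3, why:2, cat:2, horse:1, how:1, shoe:1
Most common: 'fire' with frequency 3.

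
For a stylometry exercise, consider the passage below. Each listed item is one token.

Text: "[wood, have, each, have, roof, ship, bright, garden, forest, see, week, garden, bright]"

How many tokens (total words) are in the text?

13

Tokens: wood, have, each, have, roof, ship, bright, garden, forest, see, week, garden, bright
N = 13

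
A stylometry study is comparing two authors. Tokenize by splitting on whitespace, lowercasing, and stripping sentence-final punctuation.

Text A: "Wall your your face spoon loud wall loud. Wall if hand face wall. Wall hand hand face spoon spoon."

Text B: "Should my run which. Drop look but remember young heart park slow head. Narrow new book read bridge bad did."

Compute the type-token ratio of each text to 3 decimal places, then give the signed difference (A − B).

-0.632

TTR(A) = 7/19 = 0.368
TTR(B) = 20/20 = 1.000
Difference = 0.368 − 1.000 = -0.632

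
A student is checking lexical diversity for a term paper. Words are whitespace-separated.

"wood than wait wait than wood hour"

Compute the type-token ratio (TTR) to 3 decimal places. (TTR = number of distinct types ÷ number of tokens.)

N = 7 tokens, V = 4 types.
TTR = V / N = 4 / 7 = 0.571

0.571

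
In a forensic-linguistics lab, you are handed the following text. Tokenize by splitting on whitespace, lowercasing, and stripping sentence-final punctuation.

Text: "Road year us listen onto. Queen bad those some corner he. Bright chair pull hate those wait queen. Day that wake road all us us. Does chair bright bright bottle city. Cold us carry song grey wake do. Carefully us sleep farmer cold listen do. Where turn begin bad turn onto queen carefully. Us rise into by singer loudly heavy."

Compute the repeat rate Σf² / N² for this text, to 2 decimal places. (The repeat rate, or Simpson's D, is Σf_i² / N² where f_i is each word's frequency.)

0.03

Frequencies: us:6, queen:3, bright:3, road:2, listen:2, onto:2, bad:2, those:2, chair:2, wake:2, cold:2, do:2, carefully:2, turn:2, year:1, some:1, corner:1, he:1, pull:1, hate:1, … (20 more, each freq 1)
Σf² = 124; N² = 3600
Repeat rate = 124 / 3600 = 0.03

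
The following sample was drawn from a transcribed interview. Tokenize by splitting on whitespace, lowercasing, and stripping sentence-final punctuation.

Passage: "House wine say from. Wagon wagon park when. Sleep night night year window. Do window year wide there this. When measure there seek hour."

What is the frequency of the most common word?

2

Frequencies: wagon:2, when:2, night:2, year:2, window:2, there:2, house:1, wine:1, say:1, from:1, park:1, sleep:1, do:1, wide:1, this:1, measure:1, seek:1, hour:1
Most common: 'wagon' with frequency 2.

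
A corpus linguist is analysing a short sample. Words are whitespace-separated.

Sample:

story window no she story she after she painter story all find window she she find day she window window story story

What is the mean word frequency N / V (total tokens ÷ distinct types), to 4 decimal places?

N = 22 tokens, V = 9 types.
Mean frequency = N / V = 22 / 9 = 2.4444

2.4444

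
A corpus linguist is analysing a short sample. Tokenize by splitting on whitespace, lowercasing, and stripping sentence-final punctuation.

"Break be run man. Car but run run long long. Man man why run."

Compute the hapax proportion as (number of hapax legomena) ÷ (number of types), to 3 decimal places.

0.625

Frequencies: run:4, man:3, long:2, break:1, be:1, car:1, but:1, why:1
Hapax count = 5; type count = 8.
Ratio = 5 / 8 = 0.625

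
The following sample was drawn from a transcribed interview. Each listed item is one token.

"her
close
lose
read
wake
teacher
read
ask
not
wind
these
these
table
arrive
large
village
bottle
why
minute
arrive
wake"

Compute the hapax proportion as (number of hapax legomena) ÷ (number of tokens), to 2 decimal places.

0.62

Frequencies: read:2, wake:2, these:2, arrive:2, her:1, close:1, lose:1, teacher:1, ask:1, not:1, wind:1, table:1, large:1, village:1, bottle:1, why:1, minute:1
Hapax count = 13; token count = 21.
Ratio = 13 / 21 = 0.62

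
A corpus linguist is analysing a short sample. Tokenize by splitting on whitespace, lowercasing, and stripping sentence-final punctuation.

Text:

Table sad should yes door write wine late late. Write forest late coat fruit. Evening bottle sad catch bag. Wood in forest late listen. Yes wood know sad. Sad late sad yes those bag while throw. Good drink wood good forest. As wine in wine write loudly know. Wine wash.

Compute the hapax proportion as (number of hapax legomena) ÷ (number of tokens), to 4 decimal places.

0.3200

Frequencies: sad:5, late:5, wine:4, yes:3, write:3, forest:3, wood:3, bag:2, in:2, know:2, good:2, table:1, should:1, door:1, coat:1, fruit:1, evening:1, bottle:1, catch:1, listen:1, … (7 more, each freq 1)
Hapax count = 16; token count = 50.
Ratio = 16 / 50 = 0.3200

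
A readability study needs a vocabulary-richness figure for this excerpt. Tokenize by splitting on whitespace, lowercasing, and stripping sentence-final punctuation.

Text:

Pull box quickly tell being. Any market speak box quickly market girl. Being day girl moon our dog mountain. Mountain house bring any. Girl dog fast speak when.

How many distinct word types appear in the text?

Distinct types: {any, being, box, bring, day, dog, fast, girl, house, market, moon, mountain, our, pull, quickly, speak, tell, when}
V = 18

18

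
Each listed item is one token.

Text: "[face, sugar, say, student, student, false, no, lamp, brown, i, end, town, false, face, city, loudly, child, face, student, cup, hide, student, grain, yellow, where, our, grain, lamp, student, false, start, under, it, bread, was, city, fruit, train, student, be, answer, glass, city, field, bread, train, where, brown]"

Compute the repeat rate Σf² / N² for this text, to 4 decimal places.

0.0469

Frequencies: student:6, face:3, false:3, city:3, lamp:2, brown:2, grain:2, where:2, bread:2, train:2, sugar:1, say:1, no:1, i:1, end:1, town:1, loudly:1, child:1, cup:1, hide:1, … (11 more, each freq 1)
Σf² = 108; N² = 2304
Repeat rate = 108 / 2304 = 0.0469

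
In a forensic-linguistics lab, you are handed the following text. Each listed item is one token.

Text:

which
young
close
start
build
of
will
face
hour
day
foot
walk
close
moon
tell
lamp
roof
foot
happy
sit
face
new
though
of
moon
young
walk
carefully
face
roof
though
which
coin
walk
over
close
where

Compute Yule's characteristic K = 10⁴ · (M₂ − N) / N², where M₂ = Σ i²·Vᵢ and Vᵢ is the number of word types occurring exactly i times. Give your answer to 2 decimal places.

233.75

Frequencies: close:3, face:3, walk:3, which:2, young:2, of:2, foot:2, moon:2, roof:2, though:2, start:1, build:1, will:1, hour:1, day:1, tell:1, lamp:1, happy:1, sit:1, new:1, … (4 more, each freq 1)
N = 37. Frequency spectrum: V_1=14, V_2=7, V_3=3
M₂ = 1²·14 + 2²·7 + 3²·3 = 69
K = 10000 × (69 − 37) / 37² = 233.75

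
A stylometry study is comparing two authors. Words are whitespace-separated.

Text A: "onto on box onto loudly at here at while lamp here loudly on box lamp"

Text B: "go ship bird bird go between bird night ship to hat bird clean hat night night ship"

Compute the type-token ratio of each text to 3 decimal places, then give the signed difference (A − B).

TTR(A) = 8/15 = 0.533
TTR(B) = 8/17 = 0.471
Difference = 0.533 − 0.471 = 0.062

0.062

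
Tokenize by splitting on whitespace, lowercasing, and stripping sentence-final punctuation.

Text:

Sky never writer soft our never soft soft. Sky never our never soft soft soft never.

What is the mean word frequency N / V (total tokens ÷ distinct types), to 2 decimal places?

3.20

N = 16 tokens, V = 5 types.
Mean frequency = N / V = 16 / 5 = 3.20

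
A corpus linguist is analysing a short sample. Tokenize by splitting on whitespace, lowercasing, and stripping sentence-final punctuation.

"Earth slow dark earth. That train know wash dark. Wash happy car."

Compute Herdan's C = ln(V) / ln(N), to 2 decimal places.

N = 12, V = 9.
ln(V) = 2.197225, ln(N) = 2.484907
C = 2.197225 / 2.484907 = 0.88

0.88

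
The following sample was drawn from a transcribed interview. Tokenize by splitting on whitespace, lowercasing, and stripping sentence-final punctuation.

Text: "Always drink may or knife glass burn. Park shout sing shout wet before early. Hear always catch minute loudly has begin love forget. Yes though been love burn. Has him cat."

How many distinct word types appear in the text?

26

Distinct types: {always, been, before, begin, burn, cat, catch, drink, early, forget, glass, has, hear, him, knife, loudly, love, may, minute, or, park, shout, sing, though, wet, yes}
V = 26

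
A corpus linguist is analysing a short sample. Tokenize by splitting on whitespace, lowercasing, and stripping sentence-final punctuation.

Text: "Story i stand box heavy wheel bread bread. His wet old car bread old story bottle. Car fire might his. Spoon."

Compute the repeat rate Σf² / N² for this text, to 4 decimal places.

Frequencies: bread:3, story:2, his:2, old:2, car:2, i:1, stand:1, box:1, heavy:1, wheel:1, wet:1, bottle:1, fire:1, might:1, spoon:1
Σf² = 35; N² = 441
Repeat rate = 35 / 441 = 0.0794

0.0794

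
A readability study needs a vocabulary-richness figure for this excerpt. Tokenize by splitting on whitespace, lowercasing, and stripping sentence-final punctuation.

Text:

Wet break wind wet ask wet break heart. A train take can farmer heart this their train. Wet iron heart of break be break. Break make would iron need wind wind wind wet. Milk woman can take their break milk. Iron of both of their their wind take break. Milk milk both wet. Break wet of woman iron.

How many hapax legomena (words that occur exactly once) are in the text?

Frequencies: break:8, wet:7, wind:5, their:4, iron:4, of:4, milk:4, heart:3, take:3, train:2, can:2, woman:2, both:2, ask:1, a:1, farmer:1, this:1, be:1, make:1, would:1, … (1 more, each freq 1)
Hapax (freq=1): a, ask, be, farmer, make, need, this, would

8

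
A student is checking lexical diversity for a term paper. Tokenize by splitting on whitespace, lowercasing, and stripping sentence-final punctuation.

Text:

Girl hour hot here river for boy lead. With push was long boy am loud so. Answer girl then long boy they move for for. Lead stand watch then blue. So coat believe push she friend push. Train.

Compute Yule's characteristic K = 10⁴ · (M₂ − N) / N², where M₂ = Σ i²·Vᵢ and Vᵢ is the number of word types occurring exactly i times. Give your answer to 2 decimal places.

Frequencies: for:3, boy:3, push:3, girl:2, lead:2, long:2, so:2, then:2, hour:1, hot:1, here:1, river:1, with:1, was:1, am:1, loud:1, answer:1, they:1, move:1, stand:1, … (7 more, each freq 1)
N = 38. Frequency spectrum: V_1=19, V_2=5, V_3=3
M₂ = 1²·19 + 2²·5 + 3²·3 = 66
K = 10000 × (66 − 38) / 38² = 193.91

193.91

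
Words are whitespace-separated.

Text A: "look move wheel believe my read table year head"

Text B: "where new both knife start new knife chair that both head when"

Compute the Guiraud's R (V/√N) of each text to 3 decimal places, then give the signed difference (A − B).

0.402

A: V=9, N=9, R=3.000
B: V=9, N=12, R=2.598
Difference = 3.000 − 2.598 = 0.402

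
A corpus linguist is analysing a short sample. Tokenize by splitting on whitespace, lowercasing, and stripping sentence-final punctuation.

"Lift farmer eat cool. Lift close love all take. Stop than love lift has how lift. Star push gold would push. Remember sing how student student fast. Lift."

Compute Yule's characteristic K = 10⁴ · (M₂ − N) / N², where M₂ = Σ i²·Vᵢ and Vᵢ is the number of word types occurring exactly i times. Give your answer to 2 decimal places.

357.14

Frequencies: lift:5, love:2, how:2, push:2, student:2, farmer:1, eat:1, cool:1, close:1, all:1, take:1, stop:1, than:1, has:1, star:1, gold:1, would:1, remember:1, sing:1, fast:1
N = 28. Frequency spectrum: V_1=15, V_2=4, V_5=1
M₂ = 1²·15 + 2²·4 + 5²·1 = 56
K = 10000 × (56 − 28) / 28² = 357.14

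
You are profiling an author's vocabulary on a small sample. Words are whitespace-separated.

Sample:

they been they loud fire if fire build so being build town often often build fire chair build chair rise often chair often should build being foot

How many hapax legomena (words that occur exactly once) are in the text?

Frequencies: build:5, often:4, fire:3, chair:3, they:2, being:2, been:1, loud:1, if:1, so:1, town:1, rise:1, should:1, foot:1
Hapax (freq=1): been, foot, if, loud, rise, should, so, town

8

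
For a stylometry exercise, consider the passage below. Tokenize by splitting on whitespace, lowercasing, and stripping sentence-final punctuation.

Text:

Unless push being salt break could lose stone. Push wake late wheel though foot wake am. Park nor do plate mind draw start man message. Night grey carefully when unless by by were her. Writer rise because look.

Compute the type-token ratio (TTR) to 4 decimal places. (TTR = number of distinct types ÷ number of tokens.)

0.8947

N = 38 tokens, V = 34 types.
TTR = V / N = 34 / 38 = 0.8947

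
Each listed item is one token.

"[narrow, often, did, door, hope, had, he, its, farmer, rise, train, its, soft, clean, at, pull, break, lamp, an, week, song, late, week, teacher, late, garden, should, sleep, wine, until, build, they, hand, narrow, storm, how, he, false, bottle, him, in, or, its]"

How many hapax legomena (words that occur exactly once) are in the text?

Frequencies: its:3, narrow:2, he:2, week:2, late:2, often:1, did:1, door:1, hope:1, had:1, farmer:1, rise:1, train:1, soft:1, clean:1, at:1, pull:1, break:1, lamp:1, an:1, … (17 more, each freq 1)
Hapax (freq=1): an, at, bottle, break, build, clean, did, door, false, farmer, garden, had, hand, him, hope, how, in, lamp, often, or, pull, rise, should, sleep, soft, song, storm, teacher, they, train, until, wine

32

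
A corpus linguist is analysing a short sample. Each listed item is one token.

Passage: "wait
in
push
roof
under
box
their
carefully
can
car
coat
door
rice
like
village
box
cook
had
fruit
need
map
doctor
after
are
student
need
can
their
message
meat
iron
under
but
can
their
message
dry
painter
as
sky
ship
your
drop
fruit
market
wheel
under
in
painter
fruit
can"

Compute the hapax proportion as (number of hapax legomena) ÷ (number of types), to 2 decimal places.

0.76

Frequencies: can:4, under:3, their:3, fruit:3, in:2, box:2, need:2, message:2, painter:2, wait:1, push:1, roof:1, carefully:1, car:1, coat:1, door:1, rice:1, like:1, village:1, cook:1, … (17 more, each freq 1)
Hapax count = 28; type count = 37.
Ratio = 28 / 37 = 0.76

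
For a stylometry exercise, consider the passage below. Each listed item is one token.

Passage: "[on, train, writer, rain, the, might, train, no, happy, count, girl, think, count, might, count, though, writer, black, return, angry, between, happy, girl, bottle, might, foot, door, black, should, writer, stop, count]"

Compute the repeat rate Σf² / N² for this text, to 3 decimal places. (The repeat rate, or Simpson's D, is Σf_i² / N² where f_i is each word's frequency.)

0.063

Frequencies: count:4, writer:3, might:3, train:2, happy:2, girl:2, black:2, on:1, rain:1, the:1, no:1, think:1, though:1, return:1, angry:1, between:1, bottle:1, foot:1, door:1, should:1, … (1 more, each freq 1)
Σf² = 64; N² = 1024
Repeat rate = 64 / 1024 = 0.063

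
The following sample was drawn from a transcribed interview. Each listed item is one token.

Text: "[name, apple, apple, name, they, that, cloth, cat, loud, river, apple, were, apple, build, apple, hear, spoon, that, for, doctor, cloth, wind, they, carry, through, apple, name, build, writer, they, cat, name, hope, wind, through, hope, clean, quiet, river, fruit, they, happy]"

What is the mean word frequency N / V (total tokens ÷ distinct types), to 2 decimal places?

N = 42 tokens, V = 23 types.
Mean frequency = N / V = 42 / 23 = 1.83

1.83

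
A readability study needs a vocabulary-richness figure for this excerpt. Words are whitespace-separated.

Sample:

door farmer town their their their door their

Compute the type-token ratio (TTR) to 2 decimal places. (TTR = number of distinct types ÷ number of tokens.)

N = 8 tokens, V = 4 types.
TTR = V / N = 4 / 8 = 0.50

0.50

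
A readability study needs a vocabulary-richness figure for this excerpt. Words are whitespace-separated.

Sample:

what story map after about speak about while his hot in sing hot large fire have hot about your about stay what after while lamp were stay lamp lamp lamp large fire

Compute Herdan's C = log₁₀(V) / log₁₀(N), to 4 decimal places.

N = 32, V = 18.
log₁₀(V) = 1.255273, log₁₀(N) = 1.505150
C = 1.255273 / 1.505150 = 0.8340

0.8340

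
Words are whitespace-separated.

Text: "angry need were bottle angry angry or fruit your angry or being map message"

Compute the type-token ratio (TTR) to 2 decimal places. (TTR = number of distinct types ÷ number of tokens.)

0.71

N = 14 tokens, V = 10 types.
TTR = V / N = 10 / 14 = 0.71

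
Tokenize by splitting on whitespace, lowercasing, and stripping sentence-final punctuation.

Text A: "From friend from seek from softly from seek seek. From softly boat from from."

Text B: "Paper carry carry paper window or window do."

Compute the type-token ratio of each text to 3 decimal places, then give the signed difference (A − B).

TTR(A) = 5/14 = 0.357
TTR(B) = 5/8 = 0.625
Difference = 0.357 − 0.625 = -0.268

-0.268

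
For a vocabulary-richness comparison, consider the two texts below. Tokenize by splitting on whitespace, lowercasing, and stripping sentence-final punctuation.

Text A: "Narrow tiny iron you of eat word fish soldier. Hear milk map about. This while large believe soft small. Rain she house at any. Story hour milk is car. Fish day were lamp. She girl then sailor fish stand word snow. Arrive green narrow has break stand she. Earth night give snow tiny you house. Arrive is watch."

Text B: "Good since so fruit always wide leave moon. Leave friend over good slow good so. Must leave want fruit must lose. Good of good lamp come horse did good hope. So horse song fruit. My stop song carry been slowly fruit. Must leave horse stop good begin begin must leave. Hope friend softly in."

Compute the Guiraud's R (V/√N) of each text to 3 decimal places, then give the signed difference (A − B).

1.831

A: V=44, N=58, R=5.777
B: V=29, N=54, R=3.946
Difference = 5.777 − 3.946 = 1.831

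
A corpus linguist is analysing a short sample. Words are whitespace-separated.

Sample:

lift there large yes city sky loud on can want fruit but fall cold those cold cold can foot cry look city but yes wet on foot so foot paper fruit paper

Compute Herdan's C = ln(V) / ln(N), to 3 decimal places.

0.878

N = 32, V = 21.
ln(V) = 3.044522, ln(N) = 3.465736
C = 3.044522 / 3.465736 = 0.878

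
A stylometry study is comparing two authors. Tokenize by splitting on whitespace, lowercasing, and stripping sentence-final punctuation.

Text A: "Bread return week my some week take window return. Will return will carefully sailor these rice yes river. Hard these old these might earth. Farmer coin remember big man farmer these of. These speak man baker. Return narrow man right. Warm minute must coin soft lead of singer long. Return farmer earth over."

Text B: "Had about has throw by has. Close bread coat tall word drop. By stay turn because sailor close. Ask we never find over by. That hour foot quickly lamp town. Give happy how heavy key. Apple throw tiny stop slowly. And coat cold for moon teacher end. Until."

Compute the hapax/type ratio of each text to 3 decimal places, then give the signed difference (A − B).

-0.131

A: hapax=27, V=36, ratio=0.750
B: hapax=37, V=42, ratio=0.881
Difference = 0.750 − 0.881 = -0.131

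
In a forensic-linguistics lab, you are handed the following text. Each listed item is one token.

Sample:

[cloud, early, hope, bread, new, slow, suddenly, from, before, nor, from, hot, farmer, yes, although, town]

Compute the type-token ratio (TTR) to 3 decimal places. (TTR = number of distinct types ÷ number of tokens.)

0.938

N = 16 tokens, V = 15 types.
TTR = V / N = 15 / 16 = 0.938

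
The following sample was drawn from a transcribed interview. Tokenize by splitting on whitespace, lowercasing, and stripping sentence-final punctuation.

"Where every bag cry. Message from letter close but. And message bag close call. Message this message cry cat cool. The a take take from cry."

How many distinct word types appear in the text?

Distinct types: {a, and, bag, but, call, cat, close, cool, cry, every, from, letter, message, take, the, this, where}
V = 17

17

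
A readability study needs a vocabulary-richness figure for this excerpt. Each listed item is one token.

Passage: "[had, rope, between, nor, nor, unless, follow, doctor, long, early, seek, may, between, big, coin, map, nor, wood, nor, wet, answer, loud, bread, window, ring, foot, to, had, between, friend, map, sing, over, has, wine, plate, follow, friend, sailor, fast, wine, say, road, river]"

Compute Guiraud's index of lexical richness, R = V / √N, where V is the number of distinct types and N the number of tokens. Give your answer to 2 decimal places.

5.13

N = 44, V = 34.
√N = 6.633250
R = 34 / 6.633250 = 5.13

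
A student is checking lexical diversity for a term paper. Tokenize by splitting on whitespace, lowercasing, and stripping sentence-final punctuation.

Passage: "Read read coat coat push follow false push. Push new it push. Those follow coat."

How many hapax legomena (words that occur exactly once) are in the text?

Frequencies: push:4, coat:3, read:2, follow:2, false:1, new:1, it:1, those:1
Hapax (freq=1): false, it, new, those

4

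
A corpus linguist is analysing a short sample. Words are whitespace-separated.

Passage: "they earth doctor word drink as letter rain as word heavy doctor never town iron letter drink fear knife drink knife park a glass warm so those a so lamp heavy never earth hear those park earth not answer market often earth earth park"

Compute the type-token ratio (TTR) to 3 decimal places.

N = 44 tokens, V = 26 types.
TTR = V / N = 26 / 44 = 0.591

0.591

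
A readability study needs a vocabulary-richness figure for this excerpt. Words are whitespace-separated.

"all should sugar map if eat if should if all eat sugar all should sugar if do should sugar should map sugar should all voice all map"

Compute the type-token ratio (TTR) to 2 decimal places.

N = 27 tokens, V = 8 types.
TTR = V / N = 8 / 27 = 0.30

0.30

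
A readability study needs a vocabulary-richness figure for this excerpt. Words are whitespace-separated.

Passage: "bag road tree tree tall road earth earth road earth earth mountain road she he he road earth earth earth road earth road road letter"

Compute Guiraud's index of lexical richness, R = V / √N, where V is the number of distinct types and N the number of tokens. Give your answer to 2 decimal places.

1.80

N = 25, V = 9.
√N = 5.000000
R = 9 / 5.000000 = 1.80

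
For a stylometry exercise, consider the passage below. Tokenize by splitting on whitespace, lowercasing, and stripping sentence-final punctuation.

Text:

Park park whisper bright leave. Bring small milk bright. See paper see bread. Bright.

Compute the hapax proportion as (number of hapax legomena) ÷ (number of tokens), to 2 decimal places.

Frequencies: bright:3, park:2, see:2, whisper:1, leave:1, bring:1, small:1, milk:1, paper:1, bread:1
Hapax count = 7; token count = 14.
Ratio = 7 / 14 = 0.50

0.50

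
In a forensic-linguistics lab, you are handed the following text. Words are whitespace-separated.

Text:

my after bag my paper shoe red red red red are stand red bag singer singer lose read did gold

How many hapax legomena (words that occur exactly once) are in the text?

Frequencies: red:5, my:2, bag:2, singer:2, after:1, paper:1, shoe:1, are:1, stand:1, lose:1, read:1, did:1, gold:1
Hapax (freq=1): after, are, did, gold, lose, paper, read, shoe, stand

9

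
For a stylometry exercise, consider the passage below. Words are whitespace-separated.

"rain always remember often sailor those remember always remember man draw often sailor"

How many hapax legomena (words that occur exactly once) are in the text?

Frequencies: remember:3, always:2, often:2, sailor:2, rain:1, those:1, man:1, draw:1
Hapax (freq=1): draw, man, rain, those

4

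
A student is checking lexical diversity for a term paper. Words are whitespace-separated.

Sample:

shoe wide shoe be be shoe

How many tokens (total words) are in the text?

Tokens: shoe, wide, shoe, be, be, shoe
N = 6

6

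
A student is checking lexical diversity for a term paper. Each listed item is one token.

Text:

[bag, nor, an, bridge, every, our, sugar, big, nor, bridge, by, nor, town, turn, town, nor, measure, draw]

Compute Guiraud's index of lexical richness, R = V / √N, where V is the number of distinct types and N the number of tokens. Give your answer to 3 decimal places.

3.064

N = 18, V = 13.
√N = 4.242641
R = 13 / 4.242641 = 3.064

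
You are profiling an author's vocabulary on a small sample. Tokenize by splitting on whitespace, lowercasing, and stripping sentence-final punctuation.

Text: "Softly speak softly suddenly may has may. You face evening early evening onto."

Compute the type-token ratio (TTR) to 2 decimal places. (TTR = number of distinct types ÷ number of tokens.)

N = 13 tokens, V = 10 types.
TTR = V / N = 10 / 13 = 0.77

0.77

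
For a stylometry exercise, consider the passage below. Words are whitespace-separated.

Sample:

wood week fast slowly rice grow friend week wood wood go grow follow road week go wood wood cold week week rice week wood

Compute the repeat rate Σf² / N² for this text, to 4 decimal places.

0.1563

Frequencies: wood:6, week:6, rice:2, grow:2, go:2, fast:1, slowly:1, friend:1, follow:1, road:1, cold:1
Σf² = 90; N² = 576
Repeat rate = 90 / 576 = 0.1563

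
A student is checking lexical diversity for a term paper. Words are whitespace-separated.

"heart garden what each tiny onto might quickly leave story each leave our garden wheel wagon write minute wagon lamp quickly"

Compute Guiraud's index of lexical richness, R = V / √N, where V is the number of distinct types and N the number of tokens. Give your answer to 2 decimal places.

3.49

N = 21, V = 16.
√N = 4.582576
R = 16 / 4.582576 = 3.49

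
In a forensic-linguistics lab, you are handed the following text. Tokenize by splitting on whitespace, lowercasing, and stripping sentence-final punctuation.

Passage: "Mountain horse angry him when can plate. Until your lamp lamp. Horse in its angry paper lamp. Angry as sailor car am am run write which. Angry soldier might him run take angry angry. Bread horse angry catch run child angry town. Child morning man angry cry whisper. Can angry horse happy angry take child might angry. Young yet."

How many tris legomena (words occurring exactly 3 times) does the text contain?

3

Frequencies: angry:12, horse:4, lamp:3, run:3, child:3, him:2, can:2, am:2, might:2, take:2, mountain:1, when:1, plate:1, until:1, your:1, in:1, its:1, paper:1, as:1, sailor:1, … (14 more, each freq 1)
Words with frequency 3: child, lamp, run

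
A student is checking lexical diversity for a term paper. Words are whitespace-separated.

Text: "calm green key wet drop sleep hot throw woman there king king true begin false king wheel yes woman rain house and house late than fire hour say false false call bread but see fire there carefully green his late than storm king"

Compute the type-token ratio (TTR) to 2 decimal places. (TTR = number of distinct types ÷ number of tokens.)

N = 43 tokens, V = 31 types.
TTR = V / N = 31 / 43 = 0.72

0.72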